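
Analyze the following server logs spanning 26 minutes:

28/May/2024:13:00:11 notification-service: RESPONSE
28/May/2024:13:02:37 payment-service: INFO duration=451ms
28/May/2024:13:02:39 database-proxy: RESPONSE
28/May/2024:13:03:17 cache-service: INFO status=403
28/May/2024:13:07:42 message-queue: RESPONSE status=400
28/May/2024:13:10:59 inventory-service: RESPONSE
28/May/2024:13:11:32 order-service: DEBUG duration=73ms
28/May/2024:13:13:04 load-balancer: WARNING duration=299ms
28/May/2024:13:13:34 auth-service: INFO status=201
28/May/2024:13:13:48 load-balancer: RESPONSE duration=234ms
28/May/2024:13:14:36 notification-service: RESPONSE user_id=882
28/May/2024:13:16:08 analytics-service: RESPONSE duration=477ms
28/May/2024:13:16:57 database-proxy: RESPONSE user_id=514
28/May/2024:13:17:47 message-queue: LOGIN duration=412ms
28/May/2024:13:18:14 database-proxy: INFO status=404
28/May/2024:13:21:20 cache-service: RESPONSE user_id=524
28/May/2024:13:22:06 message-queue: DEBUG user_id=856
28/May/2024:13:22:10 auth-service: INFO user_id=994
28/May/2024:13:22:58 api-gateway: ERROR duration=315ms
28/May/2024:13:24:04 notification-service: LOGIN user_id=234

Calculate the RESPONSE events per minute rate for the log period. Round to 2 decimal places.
0.35

To calculate the rate:

1. Count total RESPONSE events: 9
2. Total time period: 26 minutes
3. Rate = 9 / 26 = 0.35 events per minute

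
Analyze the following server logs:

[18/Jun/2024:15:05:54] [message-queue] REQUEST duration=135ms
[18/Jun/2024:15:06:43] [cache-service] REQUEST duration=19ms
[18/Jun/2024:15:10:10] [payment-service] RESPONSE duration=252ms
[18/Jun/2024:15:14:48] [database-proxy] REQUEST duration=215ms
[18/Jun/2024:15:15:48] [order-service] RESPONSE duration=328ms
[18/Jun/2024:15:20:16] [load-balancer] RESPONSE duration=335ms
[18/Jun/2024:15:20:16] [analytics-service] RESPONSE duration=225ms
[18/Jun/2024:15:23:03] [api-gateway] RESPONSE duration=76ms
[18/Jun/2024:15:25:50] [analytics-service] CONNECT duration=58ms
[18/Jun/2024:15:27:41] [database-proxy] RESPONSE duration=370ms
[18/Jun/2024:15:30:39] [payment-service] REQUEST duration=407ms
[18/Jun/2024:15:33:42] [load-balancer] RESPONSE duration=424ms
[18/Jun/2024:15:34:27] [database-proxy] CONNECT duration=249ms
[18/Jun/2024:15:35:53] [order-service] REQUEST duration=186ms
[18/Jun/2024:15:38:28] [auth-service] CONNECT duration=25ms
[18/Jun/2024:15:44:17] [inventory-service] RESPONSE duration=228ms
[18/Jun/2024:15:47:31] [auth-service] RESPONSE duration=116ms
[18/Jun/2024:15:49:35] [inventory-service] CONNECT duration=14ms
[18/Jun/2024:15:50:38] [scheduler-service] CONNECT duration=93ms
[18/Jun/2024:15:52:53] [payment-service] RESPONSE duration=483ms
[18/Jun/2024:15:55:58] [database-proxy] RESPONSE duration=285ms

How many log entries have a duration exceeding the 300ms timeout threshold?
6

To count timeouts:

1. Threshold: 300ms
2. Extract duration from each log entry
3. Count entries where duration > 300
4. Timeout count: 6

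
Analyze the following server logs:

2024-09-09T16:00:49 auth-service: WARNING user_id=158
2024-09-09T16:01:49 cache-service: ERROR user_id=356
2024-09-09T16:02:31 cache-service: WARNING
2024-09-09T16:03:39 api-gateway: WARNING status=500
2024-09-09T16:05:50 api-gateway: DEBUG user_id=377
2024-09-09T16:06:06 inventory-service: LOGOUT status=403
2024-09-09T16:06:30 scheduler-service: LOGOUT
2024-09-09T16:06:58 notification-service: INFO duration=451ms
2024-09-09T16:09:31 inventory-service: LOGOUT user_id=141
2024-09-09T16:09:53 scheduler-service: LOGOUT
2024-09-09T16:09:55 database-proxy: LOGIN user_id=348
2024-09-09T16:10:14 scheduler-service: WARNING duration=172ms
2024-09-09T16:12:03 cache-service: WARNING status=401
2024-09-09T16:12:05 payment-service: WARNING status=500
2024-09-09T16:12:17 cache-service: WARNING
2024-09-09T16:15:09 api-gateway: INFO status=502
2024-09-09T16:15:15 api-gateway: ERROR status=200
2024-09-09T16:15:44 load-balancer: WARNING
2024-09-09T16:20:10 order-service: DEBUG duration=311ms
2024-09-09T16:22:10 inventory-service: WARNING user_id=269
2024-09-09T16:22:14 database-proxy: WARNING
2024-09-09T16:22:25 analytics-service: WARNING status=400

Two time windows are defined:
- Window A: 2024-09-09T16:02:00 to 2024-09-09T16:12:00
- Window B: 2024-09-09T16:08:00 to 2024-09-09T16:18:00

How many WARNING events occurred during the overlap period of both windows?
1

To find overlap events:

1. Window A: 2024-09-09T16:02:00 to 2024-09-09T16:12:00
2. Window B: 2024-09-09T16:08:00 to 2024-09-09T16:18:00
3. Overlap period: 2024-09-09T16:08:00 to 2024-09-09T16:12:00
4. Count WARNING events in overlap: 1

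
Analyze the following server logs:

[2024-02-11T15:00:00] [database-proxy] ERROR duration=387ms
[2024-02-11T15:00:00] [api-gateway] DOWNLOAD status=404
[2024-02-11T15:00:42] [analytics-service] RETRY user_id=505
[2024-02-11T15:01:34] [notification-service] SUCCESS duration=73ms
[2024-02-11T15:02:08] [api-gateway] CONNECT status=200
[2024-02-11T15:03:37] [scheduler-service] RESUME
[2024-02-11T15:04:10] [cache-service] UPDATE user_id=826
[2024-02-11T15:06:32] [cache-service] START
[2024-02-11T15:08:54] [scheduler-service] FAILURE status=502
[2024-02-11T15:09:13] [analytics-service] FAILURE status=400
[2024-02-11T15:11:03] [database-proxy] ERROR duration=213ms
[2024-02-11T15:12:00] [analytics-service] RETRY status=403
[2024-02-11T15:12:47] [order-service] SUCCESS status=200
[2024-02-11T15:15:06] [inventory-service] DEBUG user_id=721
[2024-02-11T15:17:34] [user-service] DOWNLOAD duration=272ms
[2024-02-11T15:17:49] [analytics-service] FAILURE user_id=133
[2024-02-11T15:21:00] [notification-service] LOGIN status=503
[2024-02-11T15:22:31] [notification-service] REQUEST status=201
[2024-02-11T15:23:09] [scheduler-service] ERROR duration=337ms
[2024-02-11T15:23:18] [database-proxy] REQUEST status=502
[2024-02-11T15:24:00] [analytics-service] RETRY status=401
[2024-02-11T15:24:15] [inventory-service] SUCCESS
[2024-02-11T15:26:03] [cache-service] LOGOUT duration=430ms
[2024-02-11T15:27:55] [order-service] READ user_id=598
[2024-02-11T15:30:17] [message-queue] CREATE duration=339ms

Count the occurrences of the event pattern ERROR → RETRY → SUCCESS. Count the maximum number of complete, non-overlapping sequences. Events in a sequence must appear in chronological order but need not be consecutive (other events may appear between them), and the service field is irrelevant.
3

To count sequences:

1. Look for pattern: ERROR → RETRY → SUCCESS
2. Greedily scan the log in chronological order, matching each sequence element in turn (ignoring service)
3. Each time the full pattern completes, increment the count and restart matching from the next event
4. Complete non-overlapping sequences found: 3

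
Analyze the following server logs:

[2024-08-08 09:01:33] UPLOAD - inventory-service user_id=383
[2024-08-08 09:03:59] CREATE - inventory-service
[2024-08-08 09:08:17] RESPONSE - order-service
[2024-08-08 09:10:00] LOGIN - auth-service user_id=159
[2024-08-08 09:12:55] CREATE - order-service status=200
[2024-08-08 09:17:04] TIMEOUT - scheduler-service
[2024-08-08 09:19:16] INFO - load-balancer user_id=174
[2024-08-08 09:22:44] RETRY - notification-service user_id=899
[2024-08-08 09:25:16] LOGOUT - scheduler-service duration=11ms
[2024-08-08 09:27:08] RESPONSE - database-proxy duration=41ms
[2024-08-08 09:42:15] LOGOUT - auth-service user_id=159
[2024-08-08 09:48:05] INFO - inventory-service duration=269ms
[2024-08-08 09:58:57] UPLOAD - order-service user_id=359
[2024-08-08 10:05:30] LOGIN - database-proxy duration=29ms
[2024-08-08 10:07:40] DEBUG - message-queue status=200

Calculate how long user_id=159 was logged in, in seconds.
1935

To calculate session duration:

1. Find LOGIN event for user_id=159: 2024-08-08 09:10:00
2. Find LOGOUT event for user_id=159: 2024-08-08 09:42:15
3. Session duration: 2024-08-08 09:42:15 - 2024-08-08 09:10:00 = 1935 seconds (32 minutes)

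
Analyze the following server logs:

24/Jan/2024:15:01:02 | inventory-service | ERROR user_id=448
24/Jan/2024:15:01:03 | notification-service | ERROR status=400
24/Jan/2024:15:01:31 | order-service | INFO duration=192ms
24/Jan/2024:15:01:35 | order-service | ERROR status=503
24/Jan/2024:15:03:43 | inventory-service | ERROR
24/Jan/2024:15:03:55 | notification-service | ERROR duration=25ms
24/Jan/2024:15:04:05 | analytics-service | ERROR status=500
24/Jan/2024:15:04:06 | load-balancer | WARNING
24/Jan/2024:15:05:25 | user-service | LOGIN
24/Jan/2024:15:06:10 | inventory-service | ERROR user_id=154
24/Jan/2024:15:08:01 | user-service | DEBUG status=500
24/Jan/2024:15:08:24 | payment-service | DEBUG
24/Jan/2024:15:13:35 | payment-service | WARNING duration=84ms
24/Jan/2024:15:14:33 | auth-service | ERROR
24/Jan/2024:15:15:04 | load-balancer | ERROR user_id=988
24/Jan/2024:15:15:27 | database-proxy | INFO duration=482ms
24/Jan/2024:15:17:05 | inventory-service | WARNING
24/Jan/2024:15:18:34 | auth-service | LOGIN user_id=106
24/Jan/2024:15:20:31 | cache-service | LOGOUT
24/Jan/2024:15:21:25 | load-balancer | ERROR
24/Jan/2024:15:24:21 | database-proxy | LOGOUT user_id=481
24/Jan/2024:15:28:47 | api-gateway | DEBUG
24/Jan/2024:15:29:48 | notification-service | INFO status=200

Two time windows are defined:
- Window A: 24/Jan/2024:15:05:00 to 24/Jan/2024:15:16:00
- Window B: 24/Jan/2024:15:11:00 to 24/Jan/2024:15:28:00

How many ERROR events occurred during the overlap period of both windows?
2

To find overlap events:

1. Window A: 24/Jan/2024:15:05:00 to 24/Jan/2024:15:16:00
2. Window B: 24/Jan/2024:15:11:00 to 24/Jan/2024:15:28:00
3. Overlap period: 24/Jan/2024:15:11:00 to 24/Jan/2024:15:16:00
4. Count ERROR events in overlap: 2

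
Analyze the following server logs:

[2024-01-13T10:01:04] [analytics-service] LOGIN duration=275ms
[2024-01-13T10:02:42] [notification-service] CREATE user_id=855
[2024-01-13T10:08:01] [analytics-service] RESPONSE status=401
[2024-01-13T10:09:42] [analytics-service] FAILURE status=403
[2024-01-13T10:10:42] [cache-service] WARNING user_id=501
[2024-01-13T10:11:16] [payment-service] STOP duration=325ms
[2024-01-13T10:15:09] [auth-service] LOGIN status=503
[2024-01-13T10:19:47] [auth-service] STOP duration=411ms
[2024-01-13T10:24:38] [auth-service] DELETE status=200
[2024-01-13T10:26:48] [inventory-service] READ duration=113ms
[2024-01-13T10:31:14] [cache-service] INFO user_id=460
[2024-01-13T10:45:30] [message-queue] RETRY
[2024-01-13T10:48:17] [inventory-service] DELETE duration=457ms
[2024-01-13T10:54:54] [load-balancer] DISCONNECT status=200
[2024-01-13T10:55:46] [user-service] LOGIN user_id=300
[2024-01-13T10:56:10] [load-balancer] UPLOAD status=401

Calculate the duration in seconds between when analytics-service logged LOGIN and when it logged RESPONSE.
417

To find the time between events:

1. Locate the first LOGIN event for analytics-service: 2024-01-13T10:01:04
2. Locate the first RESPONSE event for analytics-service: 2024-01-13T10:08:01
3. Calculate the difference: 2024-01-13T10:08:01 - 2024-01-13T10:01:04 = 417 seconds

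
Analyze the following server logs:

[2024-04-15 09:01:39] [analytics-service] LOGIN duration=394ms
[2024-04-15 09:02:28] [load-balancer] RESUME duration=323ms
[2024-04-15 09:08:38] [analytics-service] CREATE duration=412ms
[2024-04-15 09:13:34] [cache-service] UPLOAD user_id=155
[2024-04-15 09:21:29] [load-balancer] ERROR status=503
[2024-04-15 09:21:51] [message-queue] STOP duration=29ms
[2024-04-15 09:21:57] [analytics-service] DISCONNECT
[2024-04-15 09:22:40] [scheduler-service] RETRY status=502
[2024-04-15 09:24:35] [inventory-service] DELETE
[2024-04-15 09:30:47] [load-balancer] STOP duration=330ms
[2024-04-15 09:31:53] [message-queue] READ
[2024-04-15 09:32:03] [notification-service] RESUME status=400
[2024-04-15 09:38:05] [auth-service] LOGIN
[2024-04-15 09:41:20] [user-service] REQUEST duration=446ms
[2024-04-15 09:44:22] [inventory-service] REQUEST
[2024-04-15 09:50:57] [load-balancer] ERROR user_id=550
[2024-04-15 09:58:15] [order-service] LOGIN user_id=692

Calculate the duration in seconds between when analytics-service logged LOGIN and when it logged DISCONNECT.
1218

To find the time between events:

1. Locate the first LOGIN event for analytics-service: 2024-04-15 09:01:39
2. Locate the first DISCONNECT event for analytics-service: 2024-04-15 09:21:57
3. Calculate the difference: 2024-04-15 09:21:57 - 2024-04-15 09:01:39 = 1218 seconds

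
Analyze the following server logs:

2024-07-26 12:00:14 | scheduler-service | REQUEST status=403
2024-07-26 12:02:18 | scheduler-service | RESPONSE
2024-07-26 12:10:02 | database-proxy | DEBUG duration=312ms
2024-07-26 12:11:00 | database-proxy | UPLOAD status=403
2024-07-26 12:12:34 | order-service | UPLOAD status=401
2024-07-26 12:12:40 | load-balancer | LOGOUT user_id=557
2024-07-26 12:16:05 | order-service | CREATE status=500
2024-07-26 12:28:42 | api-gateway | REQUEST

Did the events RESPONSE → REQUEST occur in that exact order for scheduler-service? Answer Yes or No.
No

To verify sequence order:

1. Find all events in sequence RESPONSE → REQUEST for scheduler-service
2. Extract their timestamps
3. Check if timestamps are in ascending order
4. Result: No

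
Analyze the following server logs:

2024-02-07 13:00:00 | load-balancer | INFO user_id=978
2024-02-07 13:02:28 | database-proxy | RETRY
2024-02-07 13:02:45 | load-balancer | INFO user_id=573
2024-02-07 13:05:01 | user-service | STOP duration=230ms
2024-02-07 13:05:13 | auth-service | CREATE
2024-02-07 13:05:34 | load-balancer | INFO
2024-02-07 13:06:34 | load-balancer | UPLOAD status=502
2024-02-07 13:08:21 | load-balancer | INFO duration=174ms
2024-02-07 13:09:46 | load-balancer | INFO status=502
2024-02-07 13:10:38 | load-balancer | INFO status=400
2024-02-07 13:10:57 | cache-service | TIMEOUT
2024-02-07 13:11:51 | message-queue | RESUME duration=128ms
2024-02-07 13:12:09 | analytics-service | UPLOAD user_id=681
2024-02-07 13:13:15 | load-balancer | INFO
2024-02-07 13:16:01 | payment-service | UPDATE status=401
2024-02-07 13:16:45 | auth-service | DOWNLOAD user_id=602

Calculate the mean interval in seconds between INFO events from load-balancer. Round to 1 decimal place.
132.5

To calculate average interval:

1. Find all INFO events for load-balancer in order
2. Calculate time gaps between consecutive events
3. Compute mean of gaps: 795 / 6 = 132.5 seconds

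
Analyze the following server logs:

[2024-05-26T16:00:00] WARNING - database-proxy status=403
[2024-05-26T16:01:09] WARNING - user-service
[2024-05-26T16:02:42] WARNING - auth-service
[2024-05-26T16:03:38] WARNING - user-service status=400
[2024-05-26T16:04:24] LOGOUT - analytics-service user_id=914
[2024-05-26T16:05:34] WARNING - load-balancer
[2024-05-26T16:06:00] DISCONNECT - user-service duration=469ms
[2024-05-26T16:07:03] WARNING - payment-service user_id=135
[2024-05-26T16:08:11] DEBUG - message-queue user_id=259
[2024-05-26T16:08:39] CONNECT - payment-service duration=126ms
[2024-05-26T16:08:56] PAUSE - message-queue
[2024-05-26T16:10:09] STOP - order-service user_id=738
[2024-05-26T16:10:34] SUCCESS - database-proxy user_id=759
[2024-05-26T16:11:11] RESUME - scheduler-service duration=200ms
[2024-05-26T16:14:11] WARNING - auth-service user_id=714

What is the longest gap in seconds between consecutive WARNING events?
428

To find the longest gap:

1. Extract all WARNING events in chronological order
2. Calculate time differences between consecutive events
3. Find the maximum difference
4. Longest gap: 428 seconds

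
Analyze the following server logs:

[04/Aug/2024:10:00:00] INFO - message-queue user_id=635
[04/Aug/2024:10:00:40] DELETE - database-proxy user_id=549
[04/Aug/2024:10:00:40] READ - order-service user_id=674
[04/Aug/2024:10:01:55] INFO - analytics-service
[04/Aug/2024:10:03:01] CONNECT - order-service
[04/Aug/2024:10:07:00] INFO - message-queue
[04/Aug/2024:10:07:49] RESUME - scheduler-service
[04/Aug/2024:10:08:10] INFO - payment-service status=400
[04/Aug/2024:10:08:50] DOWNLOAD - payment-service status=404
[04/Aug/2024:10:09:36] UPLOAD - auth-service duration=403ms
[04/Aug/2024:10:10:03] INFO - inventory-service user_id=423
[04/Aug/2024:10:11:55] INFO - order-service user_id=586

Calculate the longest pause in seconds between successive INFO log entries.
305

To find the longest gap:

1. Extract all INFO events in chronological order
2. Calculate time differences between consecutive events
3. Find the maximum difference
4. Longest gap: 305 seconds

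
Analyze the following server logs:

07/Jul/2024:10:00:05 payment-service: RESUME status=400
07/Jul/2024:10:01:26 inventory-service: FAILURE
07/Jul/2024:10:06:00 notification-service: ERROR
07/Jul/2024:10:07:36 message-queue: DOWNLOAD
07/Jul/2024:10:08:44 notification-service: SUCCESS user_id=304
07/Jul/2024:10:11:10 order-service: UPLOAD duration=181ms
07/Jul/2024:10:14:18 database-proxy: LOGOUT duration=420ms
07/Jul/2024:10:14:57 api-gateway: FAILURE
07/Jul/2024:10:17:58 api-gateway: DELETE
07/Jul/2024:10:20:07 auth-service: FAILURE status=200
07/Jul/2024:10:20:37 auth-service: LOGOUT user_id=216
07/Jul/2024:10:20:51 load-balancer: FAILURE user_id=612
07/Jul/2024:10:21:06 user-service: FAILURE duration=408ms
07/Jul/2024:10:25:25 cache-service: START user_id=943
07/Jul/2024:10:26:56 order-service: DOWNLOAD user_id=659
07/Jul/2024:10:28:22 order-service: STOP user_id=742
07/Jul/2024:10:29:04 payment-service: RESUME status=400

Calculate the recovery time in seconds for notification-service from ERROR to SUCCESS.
164

To calculate recovery time:

1. Find ERROR event for notification-service: 07/Jul/2024:10:06:00
2. Find next SUCCESS event for notification-service: 07/Jul/2024:10:08:44
3. Recovery time: 07/Jul/2024:10:08:44 - 07/Jul/2024:10:06:00 = 164 seconds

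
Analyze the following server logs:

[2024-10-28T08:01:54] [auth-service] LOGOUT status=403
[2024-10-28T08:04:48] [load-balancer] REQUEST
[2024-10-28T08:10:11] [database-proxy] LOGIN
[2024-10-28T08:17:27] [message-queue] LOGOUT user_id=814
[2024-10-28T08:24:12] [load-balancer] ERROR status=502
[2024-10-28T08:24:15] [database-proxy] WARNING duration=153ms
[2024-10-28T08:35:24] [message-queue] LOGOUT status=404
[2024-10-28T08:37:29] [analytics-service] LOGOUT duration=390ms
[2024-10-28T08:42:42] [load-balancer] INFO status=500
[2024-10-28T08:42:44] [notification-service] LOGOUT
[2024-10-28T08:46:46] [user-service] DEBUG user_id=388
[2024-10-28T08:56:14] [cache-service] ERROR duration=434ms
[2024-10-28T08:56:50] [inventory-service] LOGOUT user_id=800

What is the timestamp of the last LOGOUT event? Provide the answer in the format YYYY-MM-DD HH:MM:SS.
2024-10-28 08:56:50

To find the last event:

1. Filter for all LOGOUT events
2. Sort by timestamp
3. Select the last one
4. Timestamp: 2024-10-28 08:56:50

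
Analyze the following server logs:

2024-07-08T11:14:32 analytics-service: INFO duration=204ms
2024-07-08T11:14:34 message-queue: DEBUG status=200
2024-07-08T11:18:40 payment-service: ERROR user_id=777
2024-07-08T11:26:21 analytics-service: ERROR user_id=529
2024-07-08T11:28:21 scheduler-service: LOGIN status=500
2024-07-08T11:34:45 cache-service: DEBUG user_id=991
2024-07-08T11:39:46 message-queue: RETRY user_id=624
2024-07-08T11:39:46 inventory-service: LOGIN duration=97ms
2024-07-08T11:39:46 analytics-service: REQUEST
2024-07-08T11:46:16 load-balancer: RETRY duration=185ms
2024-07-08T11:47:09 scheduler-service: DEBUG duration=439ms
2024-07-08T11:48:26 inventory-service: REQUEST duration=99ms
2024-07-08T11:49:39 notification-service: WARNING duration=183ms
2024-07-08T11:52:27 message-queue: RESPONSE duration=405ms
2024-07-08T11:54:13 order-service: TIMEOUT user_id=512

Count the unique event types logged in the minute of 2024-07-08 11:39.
3

To count unique event types:

1. Filter events in the minute starting at 2024-07-08 11:39
2. Extract event types from matching entries
3. Count unique types: 3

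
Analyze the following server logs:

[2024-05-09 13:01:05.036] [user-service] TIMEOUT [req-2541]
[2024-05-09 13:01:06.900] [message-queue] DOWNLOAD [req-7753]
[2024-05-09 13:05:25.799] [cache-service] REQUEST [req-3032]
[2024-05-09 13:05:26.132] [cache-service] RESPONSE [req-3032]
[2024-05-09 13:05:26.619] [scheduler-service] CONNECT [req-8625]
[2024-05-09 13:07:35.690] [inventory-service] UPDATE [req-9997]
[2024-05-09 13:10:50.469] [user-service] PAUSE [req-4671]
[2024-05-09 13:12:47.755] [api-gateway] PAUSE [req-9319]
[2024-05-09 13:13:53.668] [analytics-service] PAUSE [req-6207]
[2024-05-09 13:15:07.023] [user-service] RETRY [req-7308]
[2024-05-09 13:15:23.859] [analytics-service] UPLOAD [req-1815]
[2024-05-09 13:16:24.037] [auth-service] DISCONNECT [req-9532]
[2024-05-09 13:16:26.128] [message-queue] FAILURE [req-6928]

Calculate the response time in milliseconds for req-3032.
333

To calculate latency:

1. Find REQUEST with id req-3032: 2024-05-09 13:05:25.799
2. Find RESPONSE with id req-3032: 2024-05-09 13:05:26.132
3. Latency: 2024-05-09 13:05:26.132 - 2024-05-09 13:05:25.799 = 333ms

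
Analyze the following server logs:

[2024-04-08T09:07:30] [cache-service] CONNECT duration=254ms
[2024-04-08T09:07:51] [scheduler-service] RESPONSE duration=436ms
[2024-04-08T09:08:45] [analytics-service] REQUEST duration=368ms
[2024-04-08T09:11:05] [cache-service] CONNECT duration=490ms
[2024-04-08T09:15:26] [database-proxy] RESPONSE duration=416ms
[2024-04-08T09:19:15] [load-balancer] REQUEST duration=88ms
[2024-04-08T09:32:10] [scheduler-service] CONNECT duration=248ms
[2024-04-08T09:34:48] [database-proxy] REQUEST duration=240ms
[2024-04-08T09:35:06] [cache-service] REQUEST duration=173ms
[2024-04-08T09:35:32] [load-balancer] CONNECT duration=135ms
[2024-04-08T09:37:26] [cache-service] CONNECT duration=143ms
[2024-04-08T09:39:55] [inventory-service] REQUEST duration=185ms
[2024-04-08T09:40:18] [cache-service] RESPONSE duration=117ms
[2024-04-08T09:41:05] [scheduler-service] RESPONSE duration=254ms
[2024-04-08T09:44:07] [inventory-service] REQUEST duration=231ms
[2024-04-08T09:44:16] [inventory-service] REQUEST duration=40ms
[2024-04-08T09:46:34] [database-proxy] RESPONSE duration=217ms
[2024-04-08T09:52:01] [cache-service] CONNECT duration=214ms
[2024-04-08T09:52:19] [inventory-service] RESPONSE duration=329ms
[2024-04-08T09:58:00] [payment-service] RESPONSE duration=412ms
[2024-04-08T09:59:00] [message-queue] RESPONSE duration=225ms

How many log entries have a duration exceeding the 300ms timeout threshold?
6

To count timeouts:

1. Threshold: 300ms
2. Extract duration from each log entry
3. Count entries where duration > 300
4. Timeout count: 6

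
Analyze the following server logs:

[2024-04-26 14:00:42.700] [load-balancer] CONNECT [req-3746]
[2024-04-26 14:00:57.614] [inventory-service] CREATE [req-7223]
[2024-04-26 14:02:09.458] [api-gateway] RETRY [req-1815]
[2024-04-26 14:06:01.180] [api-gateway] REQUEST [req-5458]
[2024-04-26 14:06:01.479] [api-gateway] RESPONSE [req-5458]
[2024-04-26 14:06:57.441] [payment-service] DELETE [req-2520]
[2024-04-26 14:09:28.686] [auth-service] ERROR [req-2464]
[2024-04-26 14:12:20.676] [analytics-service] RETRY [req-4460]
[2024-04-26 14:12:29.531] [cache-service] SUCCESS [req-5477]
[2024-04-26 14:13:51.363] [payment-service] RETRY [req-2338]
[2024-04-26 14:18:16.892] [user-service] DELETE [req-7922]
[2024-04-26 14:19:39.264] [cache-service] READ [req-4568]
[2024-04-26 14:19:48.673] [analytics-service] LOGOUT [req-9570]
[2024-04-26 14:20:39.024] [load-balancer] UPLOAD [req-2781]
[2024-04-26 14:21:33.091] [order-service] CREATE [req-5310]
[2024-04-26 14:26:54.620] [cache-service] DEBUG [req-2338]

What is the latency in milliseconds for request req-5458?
299

To calculate latency:

1. Find REQUEST with id req-5458: 2024-04-26 14:06:01.180
2. Find RESPONSE with id req-5458: 2024-04-26 14:06:01.479
3. Latency: 2024-04-26 14:06:01.479 - 2024-04-26 14:06:01.180 = 299ms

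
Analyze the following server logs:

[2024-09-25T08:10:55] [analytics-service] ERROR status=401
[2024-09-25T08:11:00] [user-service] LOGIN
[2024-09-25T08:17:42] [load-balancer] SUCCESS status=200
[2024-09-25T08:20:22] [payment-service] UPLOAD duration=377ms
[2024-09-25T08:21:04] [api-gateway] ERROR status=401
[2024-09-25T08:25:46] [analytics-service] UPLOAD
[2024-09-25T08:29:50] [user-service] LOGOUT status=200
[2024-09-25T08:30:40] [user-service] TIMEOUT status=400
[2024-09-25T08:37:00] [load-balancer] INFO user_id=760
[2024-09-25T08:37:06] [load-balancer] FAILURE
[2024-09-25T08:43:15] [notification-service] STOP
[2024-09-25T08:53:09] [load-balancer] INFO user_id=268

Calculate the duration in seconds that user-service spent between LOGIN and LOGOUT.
1130

To calculate state duration:

1. Find LOGIN event for user-service: 2024-09-25T08:11:00
2. Find LOGOUT event for user-service: 2024-09-25T08:29:50
3. Calculate duration: 2024-09-25T08:29:50 - 2024-09-25T08:11:00 = 1130 seconds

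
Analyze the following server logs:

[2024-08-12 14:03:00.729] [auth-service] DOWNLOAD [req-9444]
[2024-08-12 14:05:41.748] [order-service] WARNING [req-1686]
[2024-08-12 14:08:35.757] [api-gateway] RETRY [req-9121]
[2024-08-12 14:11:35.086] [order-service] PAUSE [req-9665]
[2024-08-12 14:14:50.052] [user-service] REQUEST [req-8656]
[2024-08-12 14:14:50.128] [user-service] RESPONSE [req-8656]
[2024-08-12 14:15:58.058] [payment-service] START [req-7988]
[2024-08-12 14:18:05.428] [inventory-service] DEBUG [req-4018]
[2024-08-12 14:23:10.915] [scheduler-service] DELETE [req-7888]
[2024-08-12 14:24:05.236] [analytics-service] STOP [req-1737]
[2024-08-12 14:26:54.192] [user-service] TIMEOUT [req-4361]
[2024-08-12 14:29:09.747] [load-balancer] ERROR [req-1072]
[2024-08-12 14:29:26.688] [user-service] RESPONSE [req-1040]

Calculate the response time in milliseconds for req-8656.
76

To calculate latency:

1. Find REQUEST with id req-8656: 2024-08-12 14:14:50.052
2. Find RESPONSE with id req-8656: 2024-08-12 14:14:50.128
3. Latency: 2024-08-12 14:14:50.128 - 2024-08-12 14:14:50.052 = 76ms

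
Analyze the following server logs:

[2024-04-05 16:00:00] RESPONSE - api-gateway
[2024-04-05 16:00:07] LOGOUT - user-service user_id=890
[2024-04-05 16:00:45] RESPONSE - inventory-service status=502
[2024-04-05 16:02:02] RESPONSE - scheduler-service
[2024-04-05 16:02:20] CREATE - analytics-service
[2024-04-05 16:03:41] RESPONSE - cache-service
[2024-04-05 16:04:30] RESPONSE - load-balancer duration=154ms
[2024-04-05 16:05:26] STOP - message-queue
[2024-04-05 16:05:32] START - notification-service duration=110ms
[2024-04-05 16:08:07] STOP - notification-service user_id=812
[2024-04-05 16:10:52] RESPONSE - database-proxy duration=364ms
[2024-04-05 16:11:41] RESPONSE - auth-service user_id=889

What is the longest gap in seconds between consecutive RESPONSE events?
382

To find the longest gap:

1. Extract all RESPONSE events in chronological order
2. Calculate time differences between consecutive events
3. Find the maximum difference
4. Longest gap: 382 seconds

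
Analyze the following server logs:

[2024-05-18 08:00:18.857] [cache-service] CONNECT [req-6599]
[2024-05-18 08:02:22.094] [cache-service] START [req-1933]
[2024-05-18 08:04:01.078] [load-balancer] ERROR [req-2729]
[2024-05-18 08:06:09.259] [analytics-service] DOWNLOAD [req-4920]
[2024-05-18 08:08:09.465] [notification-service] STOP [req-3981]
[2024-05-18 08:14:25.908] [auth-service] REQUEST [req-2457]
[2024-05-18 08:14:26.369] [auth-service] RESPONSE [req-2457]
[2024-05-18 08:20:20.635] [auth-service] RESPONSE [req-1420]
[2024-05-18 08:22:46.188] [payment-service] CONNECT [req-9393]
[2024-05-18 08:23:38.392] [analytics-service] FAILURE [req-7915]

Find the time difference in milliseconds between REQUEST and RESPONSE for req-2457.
461

To calculate latency:

1. Find REQUEST with id req-2457: 2024-05-18 08:14:25.908
2. Find RESPONSE with id req-2457: 2024-05-18 08:14:26.369
3. Latency: 2024-05-18 08:14:26.369 - 2024-05-18 08:14:25.908 = 461ms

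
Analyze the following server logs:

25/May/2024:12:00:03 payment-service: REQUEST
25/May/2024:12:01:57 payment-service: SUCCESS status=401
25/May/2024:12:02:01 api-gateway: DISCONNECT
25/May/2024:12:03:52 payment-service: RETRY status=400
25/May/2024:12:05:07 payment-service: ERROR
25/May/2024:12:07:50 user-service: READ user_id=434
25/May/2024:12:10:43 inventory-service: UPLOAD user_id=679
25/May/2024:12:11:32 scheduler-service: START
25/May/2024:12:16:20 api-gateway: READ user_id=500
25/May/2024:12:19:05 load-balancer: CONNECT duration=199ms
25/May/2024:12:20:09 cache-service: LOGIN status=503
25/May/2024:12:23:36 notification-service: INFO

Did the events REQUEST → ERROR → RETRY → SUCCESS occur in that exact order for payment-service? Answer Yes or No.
No

To verify sequence order:

1. Find all events in sequence REQUEST → ERROR → RETRY → SUCCESS for payment-service
2. Extract their timestamps
3. Check if timestamps are in ascending order
4. Result: No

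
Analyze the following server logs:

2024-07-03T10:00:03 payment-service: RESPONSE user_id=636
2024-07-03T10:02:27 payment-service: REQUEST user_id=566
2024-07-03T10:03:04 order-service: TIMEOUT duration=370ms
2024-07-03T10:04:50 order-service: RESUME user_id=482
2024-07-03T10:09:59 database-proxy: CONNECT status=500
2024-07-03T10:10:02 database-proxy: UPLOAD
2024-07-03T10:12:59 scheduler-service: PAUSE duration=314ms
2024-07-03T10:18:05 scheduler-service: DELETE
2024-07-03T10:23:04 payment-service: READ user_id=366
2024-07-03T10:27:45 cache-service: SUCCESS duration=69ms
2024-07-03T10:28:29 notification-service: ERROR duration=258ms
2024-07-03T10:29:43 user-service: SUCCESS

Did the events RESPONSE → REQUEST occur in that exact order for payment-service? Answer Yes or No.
Yes

To verify sequence order:

1. Find all events in sequence RESPONSE → REQUEST for payment-service
2. Extract their timestamps
3. Check if timestamps are in ascending order
4. Result: Yes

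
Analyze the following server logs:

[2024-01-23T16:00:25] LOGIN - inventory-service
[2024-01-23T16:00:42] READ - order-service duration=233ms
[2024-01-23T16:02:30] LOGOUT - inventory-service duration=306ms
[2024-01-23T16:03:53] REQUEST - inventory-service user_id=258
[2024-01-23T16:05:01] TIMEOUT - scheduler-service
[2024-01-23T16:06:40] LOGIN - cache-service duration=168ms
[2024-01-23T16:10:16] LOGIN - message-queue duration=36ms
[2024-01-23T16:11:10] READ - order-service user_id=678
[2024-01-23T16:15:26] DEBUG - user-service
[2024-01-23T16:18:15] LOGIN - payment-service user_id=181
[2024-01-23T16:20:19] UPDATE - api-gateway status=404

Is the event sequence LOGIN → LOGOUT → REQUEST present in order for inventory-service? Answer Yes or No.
Yes

To verify sequence order:

1. Find all events in sequence LOGIN → LOGOUT → REQUEST for inventory-service
2. Extract their timestamps
3. Check if timestamps are in ascending order
4. Result: Yes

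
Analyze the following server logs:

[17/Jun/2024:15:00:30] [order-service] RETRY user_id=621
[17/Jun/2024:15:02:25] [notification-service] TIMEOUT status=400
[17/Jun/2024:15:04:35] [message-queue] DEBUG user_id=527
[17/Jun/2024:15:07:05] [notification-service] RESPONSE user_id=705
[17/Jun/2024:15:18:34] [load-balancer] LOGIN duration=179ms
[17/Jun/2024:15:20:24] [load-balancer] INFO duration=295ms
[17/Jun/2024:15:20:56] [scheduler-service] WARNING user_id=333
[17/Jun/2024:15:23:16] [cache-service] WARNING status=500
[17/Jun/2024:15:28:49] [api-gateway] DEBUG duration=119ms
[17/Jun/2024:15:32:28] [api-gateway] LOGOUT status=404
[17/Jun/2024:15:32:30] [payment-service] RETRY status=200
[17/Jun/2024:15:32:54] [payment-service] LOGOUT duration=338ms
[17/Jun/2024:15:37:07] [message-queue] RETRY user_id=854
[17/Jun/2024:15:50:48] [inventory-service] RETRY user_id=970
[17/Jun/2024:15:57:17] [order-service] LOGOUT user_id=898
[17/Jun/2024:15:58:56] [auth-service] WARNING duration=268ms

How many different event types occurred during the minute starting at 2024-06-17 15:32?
2

To count unique event types:

1. Filter events in the minute starting at 2024-06-17 15:32
2. Extract event types from matching entries
3. Count unique types: 2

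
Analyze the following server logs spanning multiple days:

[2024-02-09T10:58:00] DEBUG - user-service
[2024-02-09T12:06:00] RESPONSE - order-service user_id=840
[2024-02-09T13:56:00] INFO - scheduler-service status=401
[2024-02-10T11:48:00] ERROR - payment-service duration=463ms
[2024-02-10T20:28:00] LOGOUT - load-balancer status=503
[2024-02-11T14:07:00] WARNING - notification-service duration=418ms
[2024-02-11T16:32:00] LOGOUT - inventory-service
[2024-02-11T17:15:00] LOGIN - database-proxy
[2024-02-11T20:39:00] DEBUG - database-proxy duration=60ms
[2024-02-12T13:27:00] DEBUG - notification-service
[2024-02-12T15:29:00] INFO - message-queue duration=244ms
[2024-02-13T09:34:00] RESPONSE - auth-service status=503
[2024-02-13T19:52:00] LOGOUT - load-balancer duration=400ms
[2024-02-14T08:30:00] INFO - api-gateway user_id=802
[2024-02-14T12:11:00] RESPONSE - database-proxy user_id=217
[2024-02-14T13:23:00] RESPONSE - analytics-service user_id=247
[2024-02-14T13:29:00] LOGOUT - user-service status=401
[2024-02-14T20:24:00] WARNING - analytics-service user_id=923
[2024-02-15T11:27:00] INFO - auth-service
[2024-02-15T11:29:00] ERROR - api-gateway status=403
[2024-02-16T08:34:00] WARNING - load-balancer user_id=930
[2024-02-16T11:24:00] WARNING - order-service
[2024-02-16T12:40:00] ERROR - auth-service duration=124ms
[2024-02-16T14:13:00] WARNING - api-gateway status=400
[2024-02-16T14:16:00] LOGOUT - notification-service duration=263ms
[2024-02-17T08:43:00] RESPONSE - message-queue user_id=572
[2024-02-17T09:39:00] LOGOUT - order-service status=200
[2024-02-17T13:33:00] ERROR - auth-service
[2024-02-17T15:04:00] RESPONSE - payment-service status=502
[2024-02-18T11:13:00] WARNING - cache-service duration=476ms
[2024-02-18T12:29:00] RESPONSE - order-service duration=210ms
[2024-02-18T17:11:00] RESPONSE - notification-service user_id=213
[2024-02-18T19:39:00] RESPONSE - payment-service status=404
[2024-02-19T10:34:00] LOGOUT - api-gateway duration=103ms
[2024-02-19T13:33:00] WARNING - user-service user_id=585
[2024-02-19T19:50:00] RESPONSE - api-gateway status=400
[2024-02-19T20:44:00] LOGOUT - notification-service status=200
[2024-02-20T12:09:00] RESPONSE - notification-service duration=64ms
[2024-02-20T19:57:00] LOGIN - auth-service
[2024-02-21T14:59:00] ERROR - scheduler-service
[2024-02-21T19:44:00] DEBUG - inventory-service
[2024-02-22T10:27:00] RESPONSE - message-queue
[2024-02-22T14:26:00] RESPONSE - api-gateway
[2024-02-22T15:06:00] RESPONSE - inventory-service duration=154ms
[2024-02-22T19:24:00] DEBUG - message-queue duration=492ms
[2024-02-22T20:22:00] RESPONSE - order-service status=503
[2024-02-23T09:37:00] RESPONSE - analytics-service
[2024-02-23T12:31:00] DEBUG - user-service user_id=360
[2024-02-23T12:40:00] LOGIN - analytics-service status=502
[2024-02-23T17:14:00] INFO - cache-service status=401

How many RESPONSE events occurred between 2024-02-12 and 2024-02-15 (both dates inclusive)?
3

To filter by date range:

1. Date range: 2024-02-12 through 2024-02-15, both dates inclusive
2. Filter for RESPONSE events whose date falls in this range
3. Count matching events: 3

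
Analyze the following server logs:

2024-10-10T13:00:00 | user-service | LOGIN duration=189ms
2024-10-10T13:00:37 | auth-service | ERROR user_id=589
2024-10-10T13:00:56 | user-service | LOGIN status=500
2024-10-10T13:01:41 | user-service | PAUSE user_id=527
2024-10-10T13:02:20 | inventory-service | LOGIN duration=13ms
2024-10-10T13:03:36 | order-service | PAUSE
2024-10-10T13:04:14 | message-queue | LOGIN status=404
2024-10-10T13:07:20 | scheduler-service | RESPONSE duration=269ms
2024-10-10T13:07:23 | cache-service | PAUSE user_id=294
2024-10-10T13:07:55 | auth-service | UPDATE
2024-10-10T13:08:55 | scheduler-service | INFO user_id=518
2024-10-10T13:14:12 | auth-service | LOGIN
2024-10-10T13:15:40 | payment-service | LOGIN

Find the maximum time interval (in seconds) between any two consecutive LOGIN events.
598

To find the longest gap:

1. Extract all LOGIN events in chronological order
2. Calculate time differences between consecutive events
3. Find the maximum difference
4. Longest gap: 598 seconds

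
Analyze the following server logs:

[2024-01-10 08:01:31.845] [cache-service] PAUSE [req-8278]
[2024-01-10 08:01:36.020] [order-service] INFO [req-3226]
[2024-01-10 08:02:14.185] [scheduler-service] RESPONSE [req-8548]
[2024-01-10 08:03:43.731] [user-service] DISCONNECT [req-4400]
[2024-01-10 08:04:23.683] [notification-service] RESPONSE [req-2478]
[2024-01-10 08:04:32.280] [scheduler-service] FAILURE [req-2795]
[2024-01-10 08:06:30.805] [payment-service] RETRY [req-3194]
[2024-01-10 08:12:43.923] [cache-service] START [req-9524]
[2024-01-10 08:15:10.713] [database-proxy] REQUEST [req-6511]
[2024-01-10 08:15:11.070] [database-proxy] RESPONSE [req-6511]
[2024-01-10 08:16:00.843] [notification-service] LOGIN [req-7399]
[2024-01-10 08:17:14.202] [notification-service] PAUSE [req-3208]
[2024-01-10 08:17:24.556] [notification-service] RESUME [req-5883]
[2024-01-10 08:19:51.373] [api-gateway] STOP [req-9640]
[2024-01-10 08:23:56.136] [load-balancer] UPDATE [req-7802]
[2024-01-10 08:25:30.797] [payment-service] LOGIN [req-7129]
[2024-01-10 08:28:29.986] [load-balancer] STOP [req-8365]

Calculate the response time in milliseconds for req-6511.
357

To calculate latency:

1. Find REQUEST with id req-6511: 2024-01-10 08:15:10.713
2. Find RESPONSE with id req-6511: 2024-01-10 08:15:11.070
3. Latency: 2024-01-10 08:15:11.070 - 2024-01-10 08:15:10.713 = 357ms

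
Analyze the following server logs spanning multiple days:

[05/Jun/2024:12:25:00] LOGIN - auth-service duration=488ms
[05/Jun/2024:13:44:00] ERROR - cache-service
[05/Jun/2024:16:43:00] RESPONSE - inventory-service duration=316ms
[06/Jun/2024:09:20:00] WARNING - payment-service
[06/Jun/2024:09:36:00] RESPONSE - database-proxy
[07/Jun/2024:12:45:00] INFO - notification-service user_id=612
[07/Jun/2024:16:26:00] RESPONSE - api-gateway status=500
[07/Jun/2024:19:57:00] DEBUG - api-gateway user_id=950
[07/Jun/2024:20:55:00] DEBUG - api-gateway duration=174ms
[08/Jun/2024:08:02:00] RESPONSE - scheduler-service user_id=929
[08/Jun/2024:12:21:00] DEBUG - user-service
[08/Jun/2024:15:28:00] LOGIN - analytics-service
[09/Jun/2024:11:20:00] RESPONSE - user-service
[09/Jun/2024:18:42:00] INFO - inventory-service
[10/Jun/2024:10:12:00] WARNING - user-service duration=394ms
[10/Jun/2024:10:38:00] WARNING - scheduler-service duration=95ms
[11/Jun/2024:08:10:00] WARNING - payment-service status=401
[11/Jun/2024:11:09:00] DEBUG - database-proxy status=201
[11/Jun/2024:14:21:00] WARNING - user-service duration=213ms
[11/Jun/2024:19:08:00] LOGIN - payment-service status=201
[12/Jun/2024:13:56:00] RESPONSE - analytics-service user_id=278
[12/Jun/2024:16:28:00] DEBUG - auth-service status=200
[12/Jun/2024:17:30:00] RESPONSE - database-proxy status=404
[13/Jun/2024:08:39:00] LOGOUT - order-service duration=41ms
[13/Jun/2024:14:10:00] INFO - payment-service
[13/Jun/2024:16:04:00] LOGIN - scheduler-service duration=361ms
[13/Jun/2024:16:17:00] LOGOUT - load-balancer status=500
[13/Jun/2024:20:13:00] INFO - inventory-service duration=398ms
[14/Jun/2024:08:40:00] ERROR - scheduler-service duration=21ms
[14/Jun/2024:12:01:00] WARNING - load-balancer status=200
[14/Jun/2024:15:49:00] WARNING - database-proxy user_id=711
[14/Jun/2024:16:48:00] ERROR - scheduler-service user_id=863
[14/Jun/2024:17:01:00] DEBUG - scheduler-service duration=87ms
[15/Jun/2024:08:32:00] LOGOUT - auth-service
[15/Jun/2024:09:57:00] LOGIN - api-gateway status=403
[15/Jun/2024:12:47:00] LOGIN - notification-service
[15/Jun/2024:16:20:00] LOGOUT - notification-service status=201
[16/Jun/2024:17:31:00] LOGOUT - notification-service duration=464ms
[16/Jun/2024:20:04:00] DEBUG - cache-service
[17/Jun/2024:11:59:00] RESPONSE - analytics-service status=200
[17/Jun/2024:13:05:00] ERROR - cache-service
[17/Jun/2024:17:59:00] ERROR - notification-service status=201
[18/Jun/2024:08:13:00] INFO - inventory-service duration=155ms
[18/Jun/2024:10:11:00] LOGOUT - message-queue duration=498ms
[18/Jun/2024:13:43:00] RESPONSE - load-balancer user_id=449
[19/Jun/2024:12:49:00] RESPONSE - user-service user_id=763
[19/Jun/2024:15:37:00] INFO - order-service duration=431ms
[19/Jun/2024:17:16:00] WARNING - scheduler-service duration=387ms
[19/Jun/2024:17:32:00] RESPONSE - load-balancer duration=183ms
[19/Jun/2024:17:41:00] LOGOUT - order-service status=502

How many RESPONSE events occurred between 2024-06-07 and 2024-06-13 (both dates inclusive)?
5

To filter by date range:

1. Date range: 2024-06-07 through 2024-06-13, both dates inclusive
2. Filter for RESPONSE events whose date falls in this range
3. Count matching events: 5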